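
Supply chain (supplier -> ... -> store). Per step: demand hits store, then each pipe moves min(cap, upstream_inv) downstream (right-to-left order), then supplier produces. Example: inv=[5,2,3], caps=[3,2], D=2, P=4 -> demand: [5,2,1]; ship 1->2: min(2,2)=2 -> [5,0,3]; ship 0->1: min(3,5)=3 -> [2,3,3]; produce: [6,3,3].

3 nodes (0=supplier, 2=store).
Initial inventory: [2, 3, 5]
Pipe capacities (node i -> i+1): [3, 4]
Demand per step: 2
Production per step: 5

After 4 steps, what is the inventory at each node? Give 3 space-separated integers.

Step 1: demand=2,sold=2 ship[1->2]=3 ship[0->1]=2 prod=5 -> inv=[5 2 6]
Step 2: demand=2,sold=2 ship[1->2]=2 ship[0->1]=3 prod=5 -> inv=[7 3 6]
Step 3: demand=2,sold=2 ship[1->2]=3 ship[0->1]=3 prod=5 -> inv=[9 3 7]
Step 4: demand=2,sold=2 ship[1->2]=3 ship[0->1]=3 prod=5 -> inv=[11 3 8]

11 3 8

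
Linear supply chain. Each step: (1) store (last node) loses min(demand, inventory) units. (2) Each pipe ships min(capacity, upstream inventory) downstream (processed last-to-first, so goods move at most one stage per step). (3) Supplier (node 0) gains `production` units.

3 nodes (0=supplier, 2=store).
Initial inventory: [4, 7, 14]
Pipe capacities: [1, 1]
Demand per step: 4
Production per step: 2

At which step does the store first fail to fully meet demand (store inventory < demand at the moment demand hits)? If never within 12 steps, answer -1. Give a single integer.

Step 1: demand=4,sold=4 ship[1->2]=1 ship[0->1]=1 prod=2 -> [5 7 11]
Step 2: demand=4,sold=4 ship[1->2]=1 ship[0->1]=1 prod=2 -> [6 7 8]
Step 3: demand=4,sold=4 ship[1->2]=1 ship[0->1]=1 prod=2 -> [7 7 5]
Step 4: demand=4,sold=4 ship[1->2]=1 ship[0->1]=1 prod=2 -> [8 7 2]
Step 5: demand=4,sold=2 ship[1->2]=1 ship[0->1]=1 prod=2 -> [9 7 1]
Step 6: demand=4,sold=1 ship[1->2]=1 ship[0->1]=1 prod=2 -> [10 7 1]
Step 7: demand=4,sold=1 ship[1->2]=1 ship[0->1]=1 prod=2 -> [11 7 1]
Step 8: demand=4,sold=1 ship[1->2]=1 ship[0->1]=1 prod=2 -> [12 7 1]
Step 9: demand=4,sold=1 ship[1->2]=1 ship[0->1]=1 prod=2 -> [13 7 1]
Step 10: demand=4,sold=1 ship[1->2]=1 ship[0->1]=1 prod=2 -> [14 7 1]
Step 11: demand=4,sold=1 ship[1->2]=1 ship[0->1]=1 prod=2 -> [15 7 1]
Step 12: demand=4,sold=1 ship[1->2]=1 ship[0->1]=1 prod=2 -> [16 7 1]
First stockout at step 5

5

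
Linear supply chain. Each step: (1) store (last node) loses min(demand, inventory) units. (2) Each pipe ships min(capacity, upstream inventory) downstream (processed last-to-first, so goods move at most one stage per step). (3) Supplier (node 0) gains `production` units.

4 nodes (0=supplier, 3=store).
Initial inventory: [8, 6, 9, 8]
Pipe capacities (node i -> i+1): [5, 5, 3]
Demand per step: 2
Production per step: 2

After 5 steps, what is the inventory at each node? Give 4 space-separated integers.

Step 1: demand=2,sold=2 ship[2->3]=3 ship[1->2]=5 ship[0->1]=5 prod=2 -> inv=[5 6 11 9]
Step 2: demand=2,sold=2 ship[2->3]=3 ship[1->2]=5 ship[0->1]=5 prod=2 -> inv=[2 6 13 10]
Step 3: demand=2,sold=2 ship[2->3]=3 ship[1->2]=5 ship[0->1]=2 prod=2 -> inv=[2 3 15 11]
Step 4: demand=2,sold=2 ship[2->3]=3 ship[1->2]=3 ship[0->1]=2 prod=2 -> inv=[2 2 15 12]
Step 5: demand=2,sold=2 ship[2->3]=3 ship[1->2]=2 ship[0->1]=2 prod=2 -> inv=[2 2 14 13]

2 2 14 13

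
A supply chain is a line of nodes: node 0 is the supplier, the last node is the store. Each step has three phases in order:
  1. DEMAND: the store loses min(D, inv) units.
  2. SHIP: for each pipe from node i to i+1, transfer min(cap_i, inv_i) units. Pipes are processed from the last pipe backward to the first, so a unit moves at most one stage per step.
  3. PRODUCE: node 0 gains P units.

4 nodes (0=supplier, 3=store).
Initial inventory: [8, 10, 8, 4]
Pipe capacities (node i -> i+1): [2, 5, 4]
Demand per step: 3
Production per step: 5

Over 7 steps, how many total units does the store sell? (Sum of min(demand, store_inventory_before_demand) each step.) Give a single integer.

Step 1: sold=3 (running total=3) -> [11 7 9 5]
Step 2: sold=3 (running total=6) -> [14 4 10 6]
Step 3: sold=3 (running total=9) -> [17 2 10 7]
Step 4: sold=3 (running total=12) -> [20 2 8 8]
Step 5: sold=3 (running total=15) -> [23 2 6 9]
Step 6: sold=3 (running total=18) -> [26 2 4 10]
Step 7: sold=3 (running total=21) -> [29 2 2 11]

Answer: 21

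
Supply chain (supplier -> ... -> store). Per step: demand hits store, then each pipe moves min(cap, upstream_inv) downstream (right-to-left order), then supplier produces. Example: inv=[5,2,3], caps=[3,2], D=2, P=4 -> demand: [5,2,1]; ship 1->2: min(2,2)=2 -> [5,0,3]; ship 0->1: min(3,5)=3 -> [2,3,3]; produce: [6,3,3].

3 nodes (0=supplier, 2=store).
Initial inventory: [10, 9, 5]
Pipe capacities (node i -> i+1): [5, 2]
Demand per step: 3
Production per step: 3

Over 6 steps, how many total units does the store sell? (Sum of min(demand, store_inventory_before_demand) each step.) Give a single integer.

Step 1: sold=3 (running total=3) -> [8 12 4]
Step 2: sold=3 (running total=6) -> [6 15 3]
Step 3: sold=3 (running total=9) -> [4 18 2]
Step 4: sold=2 (running total=11) -> [3 20 2]
Step 5: sold=2 (running total=13) -> [3 21 2]
Step 6: sold=2 (running total=15) -> [3 22 2]

Answer: 15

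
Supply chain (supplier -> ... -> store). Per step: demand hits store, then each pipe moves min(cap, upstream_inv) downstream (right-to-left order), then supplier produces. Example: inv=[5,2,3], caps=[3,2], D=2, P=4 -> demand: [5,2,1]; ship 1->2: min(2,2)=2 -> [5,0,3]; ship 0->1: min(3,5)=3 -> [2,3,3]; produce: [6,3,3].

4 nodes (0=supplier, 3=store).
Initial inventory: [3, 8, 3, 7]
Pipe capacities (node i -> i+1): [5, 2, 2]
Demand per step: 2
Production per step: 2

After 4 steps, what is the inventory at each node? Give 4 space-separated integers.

Step 1: demand=2,sold=2 ship[2->3]=2 ship[1->2]=2 ship[0->1]=3 prod=2 -> inv=[2 9 3 7]
Step 2: demand=2,sold=2 ship[2->3]=2 ship[1->2]=2 ship[0->1]=2 prod=2 -> inv=[2 9 3 7]
Step 3: demand=2,sold=2 ship[2->3]=2 ship[1->2]=2 ship[0->1]=2 prod=2 -> inv=[2 9 3 7]
Step 4: demand=2,sold=2 ship[2->3]=2 ship[1->2]=2 ship[0->1]=2 prod=2 -> inv=[2 9 3 7]

2 9 3 7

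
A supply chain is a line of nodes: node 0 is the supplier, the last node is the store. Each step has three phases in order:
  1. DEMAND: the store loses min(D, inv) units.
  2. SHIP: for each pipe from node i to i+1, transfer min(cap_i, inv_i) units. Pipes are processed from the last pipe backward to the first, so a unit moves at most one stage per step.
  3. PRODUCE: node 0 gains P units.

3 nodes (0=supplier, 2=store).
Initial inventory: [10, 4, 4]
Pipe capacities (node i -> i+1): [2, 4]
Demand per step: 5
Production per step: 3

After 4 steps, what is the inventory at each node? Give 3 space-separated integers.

Step 1: demand=5,sold=4 ship[1->2]=4 ship[0->1]=2 prod=3 -> inv=[11 2 4]
Step 2: demand=5,sold=4 ship[1->2]=2 ship[0->1]=2 prod=3 -> inv=[12 2 2]
Step 3: demand=5,sold=2 ship[1->2]=2 ship[0->1]=2 prod=3 -> inv=[13 2 2]
Step 4: demand=5,sold=2 ship[1->2]=2 ship[0->1]=2 prod=3 -> inv=[14 2 2]

14 2 2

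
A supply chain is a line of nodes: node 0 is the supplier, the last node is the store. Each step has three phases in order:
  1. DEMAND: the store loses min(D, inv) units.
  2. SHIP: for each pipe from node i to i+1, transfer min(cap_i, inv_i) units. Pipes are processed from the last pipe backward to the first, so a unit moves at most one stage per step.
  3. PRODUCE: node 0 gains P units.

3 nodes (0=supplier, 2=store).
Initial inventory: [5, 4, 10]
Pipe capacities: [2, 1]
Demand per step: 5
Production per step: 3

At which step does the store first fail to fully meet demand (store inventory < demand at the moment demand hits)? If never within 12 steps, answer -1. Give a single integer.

Step 1: demand=5,sold=5 ship[1->2]=1 ship[0->1]=2 prod=3 -> [6 5 6]
Step 2: demand=5,sold=5 ship[1->2]=1 ship[0->1]=2 prod=3 -> [7 6 2]
Step 3: demand=5,sold=2 ship[1->2]=1 ship[0->1]=2 prod=3 -> [8 7 1]
Step 4: demand=5,sold=1 ship[1->2]=1 ship[0->1]=2 prod=3 -> [9 8 1]
Step 5: demand=5,sold=1 ship[1->2]=1 ship[0->1]=2 prod=3 -> [10 9 1]
Step 6: demand=5,sold=1 ship[1->2]=1 ship[0->1]=2 prod=3 -> [11 10 1]
Step 7: demand=5,sold=1 ship[1->2]=1 ship[0->1]=2 prod=3 -> [12 11 1]
Step 8: demand=5,sold=1 ship[1->2]=1 ship[0->1]=2 prod=3 -> [13 12 1]
Step 9: demand=5,sold=1 ship[1->2]=1 ship[0->1]=2 prod=3 -> [14 13 1]
Step 10: demand=5,sold=1 ship[1->2]=1 ship[0->1]=2 prod=3 -> [15 14 1]
Step 11: demand=5,sold=1 ship[1->2]=1 ship[0->1]=2 prod=3 -> [16 15 1]
Step 12: demand=5,sold=1 ship[1->2]=1 ship[0->1]=2 prod=3 -> [17 16 1]
First stockout at step 3

3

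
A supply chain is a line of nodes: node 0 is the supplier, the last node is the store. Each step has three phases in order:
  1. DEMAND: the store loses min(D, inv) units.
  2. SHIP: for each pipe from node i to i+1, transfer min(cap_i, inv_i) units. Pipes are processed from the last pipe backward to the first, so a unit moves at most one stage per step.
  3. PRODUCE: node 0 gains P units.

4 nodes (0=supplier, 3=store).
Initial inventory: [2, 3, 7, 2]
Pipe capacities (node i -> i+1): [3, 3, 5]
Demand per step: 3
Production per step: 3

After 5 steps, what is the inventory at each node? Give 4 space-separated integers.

Step 1: demand=3,sold=2 ship[2->3]=5 ship[1->2]=3 ship[0->1]=2 prod=3 -> inv=[3 2 5 5]
Step 2: demand=3,sold=3 ship[2->3]=5 ship[1->2]=2 ship[0->1]=3 prod=3 -> inv=[3 3 2 7]
Step 3: demand=3,sold=3 ship[2->3]=2 ship[1->2]=3 ship[0->1]=3 prod=3 -> inv=[3 3 3 6]
Step 4: demand=3,sold=3 ship[2->3]=3 ship[1->2]=3 ship[0->1]=3 prod=3 -> inv=[3 3 3 6]
Step 5: demand=3,sold=3 ship[2->3]=3 ship[1->2]=3 ship[0->1]=3 prod=3 -> inv=[3 3 3 6]

3 3 3 6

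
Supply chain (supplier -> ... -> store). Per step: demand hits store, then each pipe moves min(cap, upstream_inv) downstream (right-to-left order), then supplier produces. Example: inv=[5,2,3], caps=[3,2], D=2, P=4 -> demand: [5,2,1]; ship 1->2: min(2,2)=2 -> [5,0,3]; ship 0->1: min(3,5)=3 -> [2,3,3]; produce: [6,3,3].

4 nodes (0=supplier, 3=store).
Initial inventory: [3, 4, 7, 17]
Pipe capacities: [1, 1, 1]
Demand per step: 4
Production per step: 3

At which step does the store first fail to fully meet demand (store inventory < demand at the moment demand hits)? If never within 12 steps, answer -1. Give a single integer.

Step 1: demand=4,sold=4 ship[2->3]=1 ship[1->2]=1 ship[0->1]=1 prod=3 -> [5 4 7 14]
Step 2: demand=4,sold=4 ship[2->3]=1 ship[1->2]=1 ship[0->1]=1 prod=3 -> [7 4 7 11]
Step 3: demand=4,sold=4 ship[2->3]=1 ship[1->2]=1 ship[0->1]=1 prod=3 -> [9 4 7 8]
Step 4: demand=4,sold=4 ship[2->3]=1 ship[1->2]=1 ship[0->1]=1 prod=3 -> [11 4 7 5]
Step 5: demand=4,sold=4 ship[2->3]=1 ship[1->2]=1 ship[0->1]=1 prod=3 -> [13 4 7 2]
Step 6: demand=4,sold=2 ship[2->3]=1 ship[1->2]=1 ship[0->1]=1 prod=3 -> [15 4 7 1]
Step 7: demand=4,sold=1 ship[2->3]=1 ship[1->2]=1 ship[0->1]=1 prod=3 -> [17 4 7 1]
Step 8: demand=4,sold=1 ship[2->3]=1 ship[1->2]=1 ship[0->1]=1 prod=3 -> [19 4 7 1]
Step 9: demand=4,sold=1 ship[2->3]=1 ship[1->2]=1 ship[0->1]=1 prod=3 -> [21 4 7 1]
Step 10: demand=4,sold=1 ship[2->3]=1 ship[1->2]=1 ship[0->1]=1 prod=3 -> [23 4 7 1]
Step 11: demand=4,sold=1 ship[2->3]=1 ship[1->2]=1 ship[0->1]=1 prod=3 -> [25 4 7 1]
Step 12: demand=4,sold=1 ship[2->3]=1 ship[1->2]=1 ship[0->1]=1 prod=3 -> [27 4 7 1]
First stockout at step 6

6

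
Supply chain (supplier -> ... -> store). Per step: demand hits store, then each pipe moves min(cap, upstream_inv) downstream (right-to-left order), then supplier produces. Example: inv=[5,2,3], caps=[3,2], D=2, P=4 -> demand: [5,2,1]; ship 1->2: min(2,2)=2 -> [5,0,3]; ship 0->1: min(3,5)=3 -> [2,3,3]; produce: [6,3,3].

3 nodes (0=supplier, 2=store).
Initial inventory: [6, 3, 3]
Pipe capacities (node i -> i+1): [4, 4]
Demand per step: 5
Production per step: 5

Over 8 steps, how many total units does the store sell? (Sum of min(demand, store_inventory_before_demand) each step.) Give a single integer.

Answer: 30

Derivation:
Step 1: sold=3 (running total=3) -> [7 4 3]
Step 2: sold=3 (running total=6) -> [8 4 4]
Step 3: sold=4 (running total=10) -> [9 4 4]
Step 4: sold=4 (running total=14) -> [10 4 4]
Step 5: sold=4 (running total=18) -> [11 4 4]
Step 6: sold=4 (running total=22) -> [12 4 4]
Step 7: sold=4 (running total=26) -> [13 4 4]
Step 8: sold=4 (running total=30) -> [14 4 4]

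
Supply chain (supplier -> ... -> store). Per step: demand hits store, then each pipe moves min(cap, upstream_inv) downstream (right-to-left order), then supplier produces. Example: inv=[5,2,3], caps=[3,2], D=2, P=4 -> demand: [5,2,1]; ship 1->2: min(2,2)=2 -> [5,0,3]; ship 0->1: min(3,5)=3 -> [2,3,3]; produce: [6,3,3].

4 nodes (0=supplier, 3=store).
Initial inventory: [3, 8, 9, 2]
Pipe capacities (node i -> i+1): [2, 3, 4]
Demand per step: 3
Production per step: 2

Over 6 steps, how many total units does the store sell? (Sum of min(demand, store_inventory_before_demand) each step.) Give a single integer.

Step 1: sold=2 (running total=2) -> [3 7 8 4]
Step 2: sold=3 (running total=5) -> [3 6 7 5]
Step 3: sold=3 (running total=8) -> [3 5 6 6]
Step 4: sold=3 (running total=11) -> [3 4 5 7]
Step 5: sold=3 (running total=14) -> [3 3 4 8]
Step 6: sold=3 (running total=17) -> [3 2 3 9]

Answer: 17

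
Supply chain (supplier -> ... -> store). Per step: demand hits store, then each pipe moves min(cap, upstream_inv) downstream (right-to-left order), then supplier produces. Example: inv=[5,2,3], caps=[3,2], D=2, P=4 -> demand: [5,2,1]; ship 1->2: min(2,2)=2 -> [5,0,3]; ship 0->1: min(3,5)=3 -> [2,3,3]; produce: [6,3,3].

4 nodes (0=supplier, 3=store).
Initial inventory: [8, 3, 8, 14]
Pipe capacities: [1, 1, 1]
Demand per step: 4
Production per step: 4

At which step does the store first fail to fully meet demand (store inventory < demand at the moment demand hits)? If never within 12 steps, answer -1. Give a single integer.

Step 1: demand=4,sold=4 ship[2->3]=1 ship[1->2]=1 ship[0->1]=1 prod=4 -> [11 3 8 11]
Step 2: demand=4,sold=4 ship[2->3]=1 ship[1->2]=1 ship[0->1]=1 prod=4 -> [14 3 8 8]
Step 3: demand=4,sold=4 ship[2->3]=1 ship[1->2]=1 ship[0->1]=1 prod=4 -> [17 3 8 5]
Step 4: demand=4,sold=4 ship[2->3]=1 ship[1->2]=1 ship[0->1]=1 prod=4 -> [20 3 8 2]
Step 5: demand=4,sold=2 ship[2->3]=1 ship[1->2]=1 ship[0->1]=1 prod=4 -> [23 3 8 1]
Step 6: demand=4,sold=1 ship[2->3]=1 ship[1->2]=1 ship[0->1]=1 prod=4 -> [26 3 8 1]
Step 7: demand=4,sold=1 ship[2->3]=1 ship[1->2]=1 ship[0->1]=1 prod=4 -> [29 3 8 1]
Step 8: demand=4,sold=1 ship[2->3]=1 ship[1->2]=1 ship[0->1]=1 prod=4 -> [32 3 8 1]
Step 9: demand=4,sold=1 ship[2->3]=1 ship[1->2]=1 ship[0->1]=1 prod=4 -> [35 3 8 1]
Step 10: demand=4,sold=1 ship[2->3]=1 ship[1->2]=1 ship[0->1]=1 prod=4 -> [38 3 8 1]
Step 11: demand=4,sold=1 ship[2->3]=1 ship[1->2]=1 ship[0->1]=1 prod=4 -> [41 3 8 1]
Step 12: demand=4,sold=1 ship[2->3]=1 ship[1->2]=1 ship[0->1]=1 prod=4 -> [44 3 8 1]
First stockout at step 5

5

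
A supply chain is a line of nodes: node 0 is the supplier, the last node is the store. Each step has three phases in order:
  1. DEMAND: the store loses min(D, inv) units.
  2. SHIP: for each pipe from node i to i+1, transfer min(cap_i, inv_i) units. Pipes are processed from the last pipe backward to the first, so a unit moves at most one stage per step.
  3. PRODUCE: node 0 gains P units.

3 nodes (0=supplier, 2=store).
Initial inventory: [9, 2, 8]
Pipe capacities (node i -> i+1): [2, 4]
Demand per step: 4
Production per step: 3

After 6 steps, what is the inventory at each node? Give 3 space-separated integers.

Step 1: demand=4,sold=4 ship[1->2]=2 ship[0->1]=2 prod=3 -> inv=[10 2 6]
Step 2: demand=4,sold=4 ship[1->2]=2 ship[0->1]=2 prod=3 -> inv=[11 2 4]
Step 3: demand=4,sold=4 ship[1->2]=2 ship[0->1]=2 prod=3 -> inv=[12 2 2]
Step 4: demand=4,sold=2 ship[1->2]=2 ship[0->1]=2 prod=3 -> inv=[13 2 2]
Step 5: demand=4,sold=2 ship[1->2]=2 ship[0->1]=2 prod=3 -> inv=[14 2 2]
Step 6: demand=4,sold=2 ship[1->2]=2 ship[0->1]=2 prod=3 -> inv=[15 2 2]

15 2 2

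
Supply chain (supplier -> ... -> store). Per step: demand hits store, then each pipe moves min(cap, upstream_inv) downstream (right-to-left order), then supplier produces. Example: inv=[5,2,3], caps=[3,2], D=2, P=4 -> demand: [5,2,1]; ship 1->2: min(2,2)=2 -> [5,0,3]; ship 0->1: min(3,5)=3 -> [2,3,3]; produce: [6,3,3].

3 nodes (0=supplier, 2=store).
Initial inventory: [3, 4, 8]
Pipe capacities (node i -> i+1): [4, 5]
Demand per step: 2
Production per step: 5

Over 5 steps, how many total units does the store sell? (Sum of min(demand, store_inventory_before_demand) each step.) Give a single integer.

Step 1: sold=2 (running total=2) -> [5 3 10]
Step 2: sold=2 (running total=4) -> [6 4 11]
Step 3: sold=2 (running total=6) -> [7 4 13]
Step 4: sold=2 (running total=8) -> [8 4 15]
Step 5: sold=2 (running total=10) -> [9 4 17]

Answer: 10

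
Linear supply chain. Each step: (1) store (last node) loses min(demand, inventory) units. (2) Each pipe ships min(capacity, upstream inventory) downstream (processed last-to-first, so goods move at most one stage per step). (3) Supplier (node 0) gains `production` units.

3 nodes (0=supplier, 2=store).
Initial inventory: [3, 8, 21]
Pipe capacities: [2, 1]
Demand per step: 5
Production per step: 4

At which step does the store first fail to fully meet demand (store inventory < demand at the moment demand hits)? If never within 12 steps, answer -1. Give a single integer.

Step 1: demand=5,sold=5 ship[1->2]=1 ship[0->1]=2 prod=4 -> [5 9 17]
Step 2: demand=5,sold=5 ship[1->2]=1 ship[0->1]=2 prod=4 -> [7 10 13]
Step 3: demand=5,sold=5 ship[1->2]=1 ship[0->1]=2 prod=4 -> [9 11 9]
Step 4: demand=5,sold=5 ship[1->2]=1 ship[0->1]=2 prod=4 -> [11 12 5]
Step 5: demand=5,sold=5 ship[1->2]=1 ship[0->1]=2 prod=4 -> [13 13 1]
Step 6: demand=5,sold=1 ship[1->2]=1 ship[0->1]=2 prod=4 -> [15 14 1]
Step 7: demand=5,sold=1 ship[1->2]=1 ship[0->1]=2 prod=4 -> [17 15 1]
Step 8: demand=5,sold=1 ship[1->2]=1 ship[0->1]=2 prod=4 -> [19 16 1]
Step 9: demand=5,sold=1 ship[1->2]=1 ship[0->1]=2 prod=4 -> [21 17 1]
Step 10: demand=5,sold=1 ship[1->2]=1 ship[0->1]=2 prod=4 -> [23 18 1]
Step 11: demand=5,sold=1 ship[1->2]=1 ship[0->1]=2 prod=4 -> [25 19 1]
Step 12: demand=5,sold=1 ship[1->2]=1 ship[0->1]=2 prod=4 -> [27 20 1]
First stockout at step 6

6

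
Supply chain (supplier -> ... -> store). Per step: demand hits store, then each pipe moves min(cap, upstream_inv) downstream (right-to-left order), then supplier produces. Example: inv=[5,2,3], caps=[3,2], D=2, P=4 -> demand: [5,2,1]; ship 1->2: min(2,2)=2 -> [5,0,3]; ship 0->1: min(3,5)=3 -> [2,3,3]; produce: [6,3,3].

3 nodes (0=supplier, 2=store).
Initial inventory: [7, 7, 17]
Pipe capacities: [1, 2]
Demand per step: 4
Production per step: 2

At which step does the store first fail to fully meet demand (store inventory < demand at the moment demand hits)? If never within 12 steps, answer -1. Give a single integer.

Step 1: demand=4,sold=4 ship[1->2]=2 ship[0->1]=1 prod=2 -> [8 6 15]
Step 2: demand=4,sold=4 ship[1->2]=2 ship[0->1]=1 prod=2 -> [9 5 13]
Step 3: demand=4,sold=4 ship[1->2]=2 ship[0->1]=1 prod=2 -> [10 4 11]
Step 4: demand=4,sold=4 ship[1->2]=2 ship[0->1]=1 prod=2 -> [11 3 9]
Step 5: demand=4,sold=4 ship[1->2]=2 ship[0->1]=1 prod=2 -> [12 2 7]
Step 6: demand=4,sold=4 ship[1->2]=2 ship[0->1]=1 prod=2 -> [13 1 5]
Step 7: demand=4,sold=4 ship[1->2]=1 ship[0->1]=1 prod=2 -> [14 1 2]
Step 8: demand=4,sold=2 ship[1->2]=1 ship[0->1]=1 prod=2 -> [15 1 1]
Step 9: demand=4,sold=1 ship[1->2]=1 ship[0->1]=1 prod=2 -> [16 1 1]
Step 10: demand=4,sold=1 ship[1->2]=1 ship[0->1]=1 prod=2 -> [17 1 1]
Step 11: demand=4,sold=1 ship[1->2]=1 ship[0->1]=1 prod=2 -> [18 1 1]
Step 12: demand=4,sold=1 ship[1->2]=1 ship[0->1]=1 prod=2 -> [19 1 1]
First stockout at step 8

8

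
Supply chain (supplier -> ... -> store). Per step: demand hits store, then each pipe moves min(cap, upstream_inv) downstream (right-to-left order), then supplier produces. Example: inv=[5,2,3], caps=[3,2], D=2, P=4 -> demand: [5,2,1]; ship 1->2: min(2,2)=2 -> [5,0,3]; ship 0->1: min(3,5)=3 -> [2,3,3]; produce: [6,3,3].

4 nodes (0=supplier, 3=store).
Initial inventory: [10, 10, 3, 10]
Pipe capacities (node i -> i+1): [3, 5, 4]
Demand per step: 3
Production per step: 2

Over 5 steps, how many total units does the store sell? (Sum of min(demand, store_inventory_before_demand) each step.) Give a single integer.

Answer: 15

Derivation:
Step 1: sold=3 (running total=3) -> [9 8 5 10]
Step 2: sold=3 (running total=6) -> [8 6 6 11]
Step 3: sold=3 (running total=9) -> [7 4 7 12]
Step 4: sold=3 (running total=12) -> [6 3 7 13]
Step 5: sold=3 (running total=15) -> [5 3 6 14]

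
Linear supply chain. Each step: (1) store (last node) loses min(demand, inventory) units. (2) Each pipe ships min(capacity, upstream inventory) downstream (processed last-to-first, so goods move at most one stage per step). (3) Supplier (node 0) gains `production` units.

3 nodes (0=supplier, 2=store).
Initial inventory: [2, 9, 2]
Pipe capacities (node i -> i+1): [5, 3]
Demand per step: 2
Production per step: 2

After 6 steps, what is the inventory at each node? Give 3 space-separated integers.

Step 1: demand=2,sold=2 ship[1->2]=3 ship[0->1]=2 prod=2 -> inv=[2 8 3]
Step 2: demand=2,sold=2 ship[1->2]=3 ship[0->1]=2 prod=2 -> inv=[2 7 4]
Step 3: demand=2,sold=2 ship[1->2]=3 ship[0->1]=2 prod=2 -> inv=[2 6 5]
Step 4: demand=2,sold=2 ship[1->2]=3 ship[0->1]=2 prod=2 -> inv=[2 5 6]
Step 5: demand=2,sold=2 ship[1->2]=3 ship[0->1]=2 prod=2 -> inv=[2 4 7]
Step 6: demand=2,sold=2 ship[1->2]=3 ship[0->1]=2 prod=2 -> inv=[2 3 8]

2 3 8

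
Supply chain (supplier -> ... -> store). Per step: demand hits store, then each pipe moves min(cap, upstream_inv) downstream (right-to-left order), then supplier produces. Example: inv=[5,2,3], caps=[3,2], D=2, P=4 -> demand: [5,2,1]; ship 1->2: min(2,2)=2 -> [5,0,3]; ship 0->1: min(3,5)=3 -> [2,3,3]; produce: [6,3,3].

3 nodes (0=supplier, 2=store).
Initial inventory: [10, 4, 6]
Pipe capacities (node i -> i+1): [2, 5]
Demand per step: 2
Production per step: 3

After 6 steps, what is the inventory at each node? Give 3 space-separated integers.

Step 1: demand=2,sold=2 ship[1->2]=4 ship[0->1]=2 prod=3 -> inv=[11 2 8]
Step 2: demand=2,sold=2 ship[1->2]=2 ship[0->1]=2 prod=3 -> inv=[12 2 8]
Step 3: demand=2,sold=2 ship[1->2]=2 ship[0->1]=2 prod=3 -> inv=[13 2 8]
Step 4: demand=2,sold=2 ship[1->2]=2 ship[0->1]=2 prod=3 -> inv=[14 2 8]
Step 5: demand=2,sold=2 ship[1->2]=2 ship[0->1]=2 prod=3 -> inv=[15 2 8]
Step 6: demand=2,sold=2 ship[1->2]=2 ship[0->1]=2 prod=3 -> inv=[16 2 8]

16 2 8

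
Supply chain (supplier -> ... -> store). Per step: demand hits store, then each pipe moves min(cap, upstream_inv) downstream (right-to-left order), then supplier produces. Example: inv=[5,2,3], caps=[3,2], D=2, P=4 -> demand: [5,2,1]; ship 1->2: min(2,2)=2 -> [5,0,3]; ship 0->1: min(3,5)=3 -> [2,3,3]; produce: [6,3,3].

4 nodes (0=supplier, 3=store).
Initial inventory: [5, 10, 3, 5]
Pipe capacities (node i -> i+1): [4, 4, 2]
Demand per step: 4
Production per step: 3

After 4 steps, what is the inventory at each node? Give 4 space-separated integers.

Step 1: demand=4,sold=4 ship[2->3]=2 ship[1->2]=4 ship[0->1]=4 prod=3 -> inv=[4 10 5 3]
Step 2: demand=4,sold=3 ship[2->3]=2 ship[1->2]=4 ship[0->1]=4 prod=3 -> inv=[3 10 7 2]
Step 3: demand=4,sold=2 ship[2->3]=2 ship[1->2]=4 ship[0->1]=3 prod=3 -> inv=[3 9 9 2]
Step 4: demand=4,sold=2 ship[2->3]=2 ship[1->2]=4 ship[0->1]=3 prod=3 -> inv=[3 8 11 2]

3 8 11 2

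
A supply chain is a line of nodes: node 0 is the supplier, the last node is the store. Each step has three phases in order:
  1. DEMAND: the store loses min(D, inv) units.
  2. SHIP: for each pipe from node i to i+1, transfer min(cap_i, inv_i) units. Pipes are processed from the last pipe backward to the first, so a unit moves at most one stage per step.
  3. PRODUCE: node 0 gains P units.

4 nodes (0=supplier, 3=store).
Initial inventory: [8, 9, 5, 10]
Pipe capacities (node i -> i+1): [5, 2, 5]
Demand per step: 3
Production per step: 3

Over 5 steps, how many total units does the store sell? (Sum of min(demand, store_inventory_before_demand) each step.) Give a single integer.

Step 1: sold=3 (running total=3) -> [6 12 2 12]
Step 2: sold=3 (running total=6) -> [4 15 2 11]
Step 3: sold=3 (running total=9) -> [3 17 2 10]
Step 4: sold=3 (running total=12) -> [3 18 2 9]
Step 5: sold=3 (running total=15) -> [3 19 2 8]

Answer: 15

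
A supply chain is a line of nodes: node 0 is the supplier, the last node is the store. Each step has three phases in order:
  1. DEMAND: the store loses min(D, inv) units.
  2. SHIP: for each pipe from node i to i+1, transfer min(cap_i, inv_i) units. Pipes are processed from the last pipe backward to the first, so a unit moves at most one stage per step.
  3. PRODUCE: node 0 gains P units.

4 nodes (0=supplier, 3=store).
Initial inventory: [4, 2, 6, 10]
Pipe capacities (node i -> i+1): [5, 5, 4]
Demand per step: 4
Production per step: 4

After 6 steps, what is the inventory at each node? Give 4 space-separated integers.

Step 1: demand=4,sold=4 ship[2->3]=4 ship[1->2]=2 ship[0->1]=4 prod=4 -> inv=[4 4 4 10]
Step 2: demand=4,sold=4 ship[2->3]=4 ship[1->2]=4 ship[0->1]=4 prod=4 -> inv=[4 4 4 10]
Step 3: demand=4,sold=4 ship[2->3]=4 ship[1->2]=4 ship[0->1]=4 prod=4 -> inv=[4 4 4 10]
Step 4: demand=4,sold=4 ship[2->3]=4 ship[1->2]=4 ship[0->1]=4 prod=4 -> inv=[4 4 4 10]
Step 5: demand=4,sold=4 ship[2->3]=4 ship[1->2]=4 ship[0->1]=4 prod=4 -> inv=[4 4 4 10]
Step 6: demand=4,sold=4 ship[2->3]=4 ship[1->2]=4 ship[0->1]=4 prod=4 -> inv=[4 4 4 10]

4 4 4 10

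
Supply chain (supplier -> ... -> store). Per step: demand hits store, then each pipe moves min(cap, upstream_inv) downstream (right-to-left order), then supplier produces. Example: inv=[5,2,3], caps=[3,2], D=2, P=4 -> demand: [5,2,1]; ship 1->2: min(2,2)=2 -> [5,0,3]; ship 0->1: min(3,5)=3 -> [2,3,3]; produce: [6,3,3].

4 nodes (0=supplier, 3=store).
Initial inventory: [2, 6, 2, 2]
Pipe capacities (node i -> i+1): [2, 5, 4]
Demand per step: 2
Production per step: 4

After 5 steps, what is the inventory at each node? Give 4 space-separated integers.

Step 1: demand=2,sold=2 ship[2->3]=2 ship[1->2]=5 ship[0->1]=2 prod=4 -> inv=[4 3 5 2]
Step 2: demand=2,sold=2 ship[2->3]=4 ship[1->2]=3 ship[0->1]=2 prod=4 -> inv=[6 2 4 4]
Step 3: demand=2,sold=2 ship[2->3]=4 ship[1->2]=2 ship[0->1]=2 prod=4 -> inv=[8 2 2 6]
Step 4: demand=2,sold=2 ship[2->3]=2 ship[1->2]=2 ship[0->1]=2 prod=4 -> inv=[10 2 2 6]
Step 5: demand=2,sold=2 ship[2->3]=2 ship[1->2]=2 ship[0->1]=2 prod=4 -> inv=[12 2 2 6]

12 2 2 6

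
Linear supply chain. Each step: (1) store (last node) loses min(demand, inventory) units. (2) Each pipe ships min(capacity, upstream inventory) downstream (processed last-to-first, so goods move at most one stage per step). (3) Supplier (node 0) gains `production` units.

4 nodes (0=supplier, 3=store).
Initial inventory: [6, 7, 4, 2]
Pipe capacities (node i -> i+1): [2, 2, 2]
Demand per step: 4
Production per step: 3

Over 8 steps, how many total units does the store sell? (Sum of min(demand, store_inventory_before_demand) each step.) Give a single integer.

Step 1: sold=2 (running total=2) -> [7 7 4 2]
Step 2: sold=2 (running total=4) -> [8 7 4 2]
Step 3: sold=2 (running total=6) -> [9 7 4 2]
Step 4: sold=2 (running total=8) -> [10 7 4 2]
Step 5: sold=2 (running total=10) -> [11 7 4 2]
Step 6: sold=2 (running total=12) -> [12 7 4 2]
Step 7: sold=2 (running total=14) -> [13 7 4 2]
Step 8: sold=2 (running total=16) -> [14 7 4 2]

Answer: 16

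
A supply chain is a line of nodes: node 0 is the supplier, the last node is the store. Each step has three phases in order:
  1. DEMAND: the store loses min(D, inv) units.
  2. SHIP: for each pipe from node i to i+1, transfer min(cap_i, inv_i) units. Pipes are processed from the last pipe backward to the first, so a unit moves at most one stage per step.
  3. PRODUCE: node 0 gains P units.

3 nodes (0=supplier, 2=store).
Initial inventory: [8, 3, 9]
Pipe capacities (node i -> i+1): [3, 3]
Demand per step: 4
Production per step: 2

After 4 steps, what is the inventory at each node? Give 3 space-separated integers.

Step 1: demand=4,sold=4 ship[1->2]=3 ship[0->1]=3 prod=2 -> inv=[7 3 8]
Step 2: demand=4,sold=4 ship[1->2]=3 ship[0->1]=3 prod=2 -> inv=[6 3 7]
Step 3: demand=4,sold=4 ship[1->2]=3 ship[0->1]=3 prod=2 -> inv=[5 3 6]
Step 4: demand=4,sold=4 ship[1->2]=3 ship[0->1]=3 prod=2 -> inv=[4 3 5]

4 3 5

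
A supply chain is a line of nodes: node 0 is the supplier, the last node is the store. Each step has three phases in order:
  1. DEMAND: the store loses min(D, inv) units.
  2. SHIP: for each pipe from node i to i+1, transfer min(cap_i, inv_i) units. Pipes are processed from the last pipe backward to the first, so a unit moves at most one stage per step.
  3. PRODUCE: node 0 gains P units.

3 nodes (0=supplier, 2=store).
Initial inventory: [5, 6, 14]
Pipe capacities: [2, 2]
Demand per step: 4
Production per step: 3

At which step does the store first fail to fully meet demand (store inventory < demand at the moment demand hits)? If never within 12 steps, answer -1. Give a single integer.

Step 1: demand=4,sold=4 ship[1->2]=2 ship[0->1]=2 prod=3 -> [6 6 12]
Step 2: demand=4,sold=4 ship[1->2]=2 ship[0->1]=2 prod=3 -> [7 6 10]
Step 3: demand=4,sold=4 ship[1->2]=2 ship[0->1]=2 prod=3 -> [8 6 8]
Step 4: demand=4,sold=4 ship[1->2]=2 ship[0->1]=2 prod=3 -> [9 6 6]
Step 5: demand=4,sold=4 ship[1->2]=2 ship[0->1]=2 prod=3 -> [10 6 4]
Step 6: demand=4,sold=4 ship[1->2]=2 ship[0->1]=2 prod=3 -> [11 6 2]
Step 7: demand=4,sold=2 ship[1->2]=2 ship[0->1]=2 prod=3 -> [12 6 2]
Step 8: demand=4,sold=2 ship[1->2]=2 ship[0->1]=2 prod=3 -> [13 6 2]
Step 9: demand=4,sold=2 ship[1->2]=2 ship[0->1]=2 prod=3 -> [14 6 2]
Step 10: demand=4,sold=2 ship[1->2]=2 ship[0->1]=2 prod=3 -> [15 6 2]
Step 11: demand=4,sold=2 ship[1->2]=2 ship[0->1]=2 prod=3 -> [16 6 2]
Step 12: demand=4,sold=2 ship[1->2]=2 ship[0->1]=2 prod=3 -> [17 6 2]
First stockout at step 7

7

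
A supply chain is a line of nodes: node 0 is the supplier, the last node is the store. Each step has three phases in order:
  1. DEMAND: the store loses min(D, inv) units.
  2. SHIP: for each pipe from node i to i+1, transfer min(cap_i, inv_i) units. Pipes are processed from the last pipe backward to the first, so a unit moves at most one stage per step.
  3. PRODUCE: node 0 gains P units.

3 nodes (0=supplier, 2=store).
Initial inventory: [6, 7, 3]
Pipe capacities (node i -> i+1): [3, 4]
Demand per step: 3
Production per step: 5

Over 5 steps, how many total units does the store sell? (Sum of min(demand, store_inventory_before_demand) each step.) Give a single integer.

Answer: 15

Derivation:
Step 1: sold=3 (running total=3) -> [8 6 4]
Step 2: sold=3 (running total=6) -> [10 5 5]
Step 3: sold=3 (running total=9) -> [12 4 6]
Step 4: sold=3 (running total=12) -> [14 3 7]
Step 5: sold=3 (running total=15) -> [16 3 7]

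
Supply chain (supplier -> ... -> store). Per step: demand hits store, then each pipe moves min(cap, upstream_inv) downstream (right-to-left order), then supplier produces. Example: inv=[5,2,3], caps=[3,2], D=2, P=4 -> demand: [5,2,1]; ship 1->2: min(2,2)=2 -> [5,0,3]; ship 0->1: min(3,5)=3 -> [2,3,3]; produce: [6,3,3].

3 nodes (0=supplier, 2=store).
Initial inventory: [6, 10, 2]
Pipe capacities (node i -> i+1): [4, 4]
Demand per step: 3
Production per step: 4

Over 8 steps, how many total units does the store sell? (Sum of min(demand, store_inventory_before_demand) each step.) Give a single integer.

Answer: 23

Derivation:
Step 1: sold=2 (running total=2) -> [6 10 4]
Step 2: sold=3 (running total=5) -> [6 10 5]
Step 3: sold=3 (running total=8) -> [6 10 6]
Step 4: sold=3 (running total=11) -> [6 10 7]
Step 5: sold=3 (running total=14) -> [6 10 8]
Step 6: sold=3 (running total=17) -> [6 10 9]
Step 7: sold=3 (running total=20) -> [6 10 10]
Step 8: sold=3 (running total=23) -> [6 10 11]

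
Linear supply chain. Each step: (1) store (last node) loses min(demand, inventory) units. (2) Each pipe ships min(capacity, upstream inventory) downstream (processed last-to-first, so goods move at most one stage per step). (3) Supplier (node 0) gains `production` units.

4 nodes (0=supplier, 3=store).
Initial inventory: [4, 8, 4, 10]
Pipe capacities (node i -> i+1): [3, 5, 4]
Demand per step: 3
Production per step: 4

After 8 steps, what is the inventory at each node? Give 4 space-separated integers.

Step 1: demand=3,sold=3 ship[2->3]=4 ship[1->2]=5 ship[0->1]=3 prod=4 -> inv=[5 6 5 11]
Step 2: demand=3,sold=3 ship[2->3]=4 ship[1->2]=5 ship[0->1]=3 prod=4 -> inv=[6 4 6 12]
Step 3: demand=3,sold=3 ship[2->3]=4 ship[1->2]=4 ship[0->1]=3 prod=4 -> inv=[7 3 6 13]
Step 4: demand=3,sold=3 ship[2->3]=4 ship[1->2]=3 ship[0->1]=3 prod=4 -> inv=[8 3 5 14]
Step 5: demand=3,sold=3 ship[2->3]=4 ship[1->2]=3 ship[0->1]=3 prod=4 -> inv=[9 3 4 15]
Step 6: demand=3,sold=3 ship[2->3]=4 ship[1->2]=3 ship[0->1]=3 prod=4 -> inv=[10 3 3 16]
Step 7: demand=3,sold=3 ship[2->3]=3 ship[1->2]=3 ship[0->1]=3 prod=4 -> inv=[11 3 3 16]
Step 8: demand=3,sold=3 ship[2->3]=3 ship[1->2]=3 ship[0->1]=3 prod=4 -> inv=[12 3 3 16]

12 3 3 16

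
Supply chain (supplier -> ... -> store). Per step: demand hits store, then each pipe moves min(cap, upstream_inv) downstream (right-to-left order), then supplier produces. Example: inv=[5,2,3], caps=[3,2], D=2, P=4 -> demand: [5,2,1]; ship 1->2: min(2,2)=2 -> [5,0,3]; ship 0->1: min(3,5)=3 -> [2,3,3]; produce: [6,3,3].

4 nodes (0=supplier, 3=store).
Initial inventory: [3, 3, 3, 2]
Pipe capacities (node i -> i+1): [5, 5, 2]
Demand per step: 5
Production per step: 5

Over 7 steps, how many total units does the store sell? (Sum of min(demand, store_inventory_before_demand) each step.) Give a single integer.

Answer: 14

Derivation:
Step 1: sold=2 (running total=2) -> [5 3 4 2]
Step 2: sold=2 (running total=4) -> [5 5 5 2]
Step 3: sold=2 (running total=6) -> [5 5 8 2]
Step 4: sold=2 (running total=8) -> [5 5 11 2]
Step 5: sold=2 (running total=10) -> [5 5 14 2]
Step 6: sold=2 (running total=12) -> [5 5 17 2]
Step 7: sold=2 (running total=14) -> [5 5 20 2]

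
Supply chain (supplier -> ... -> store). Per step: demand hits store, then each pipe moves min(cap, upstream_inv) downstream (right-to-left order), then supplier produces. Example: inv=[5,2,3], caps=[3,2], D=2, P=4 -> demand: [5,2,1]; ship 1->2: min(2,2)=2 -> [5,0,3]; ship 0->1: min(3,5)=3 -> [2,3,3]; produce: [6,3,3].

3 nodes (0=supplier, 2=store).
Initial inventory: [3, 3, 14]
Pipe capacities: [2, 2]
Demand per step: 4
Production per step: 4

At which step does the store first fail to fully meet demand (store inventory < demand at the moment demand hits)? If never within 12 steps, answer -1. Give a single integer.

Step 1: demand=4,sold=4 ship[1->2]=2 ship[0->1]=2 prod=4 -> [5 3 12]
Step 2: demand=4,sold=4 ship[1->2]=2 ship[0->1]=2 prod=4 -> [7 3 10]
Step 3: demand=4,sold=4 ship[1->2]=2 ship[0->1]=2 prod=4 -> [9 3 8]
Step 4: demand=4,sold=4 ship[1->2]=2 ship[0->1]=2 prod=4 -> [11 3 6]
Step 5: demand=4,sold=4 ship[1->2]=2 ship[0->1]=2 prod=4 -> [13 3 4]
Step 6: demand=4,sold=4 ship[1->2]=2 ship[0->1]=2 prod=4 -> [15 3 2]
Step 7: demand=4,sold=2 ship[1->2]=2 ship[0->1]=2 prod=4 -> [17 3 2]
Step 8: demand=4,sold=2 ship[1->2]=2 ship[0->1]=2 prod=4 -> [19 3 2]
Step 9: demand=4,sold=2 ship[1->2]=2 ship[0->1]=2 prod=4 -> [21 3 2]
Step 10: demand=4,sold=2 ship[1->2]=2 ship[0->1]=2 prod=4 -> [23 3 2]
Step 11: demand=4,sold=2 ship[1->2]=2 ship[0->1]=2 prod=4 -> [25 3 2]
Step 12: demand=4,sold=2 ship[1->2]=2 ship[0->1]=2 prod=4 -> [27 3 2]
First stockout at step 7

7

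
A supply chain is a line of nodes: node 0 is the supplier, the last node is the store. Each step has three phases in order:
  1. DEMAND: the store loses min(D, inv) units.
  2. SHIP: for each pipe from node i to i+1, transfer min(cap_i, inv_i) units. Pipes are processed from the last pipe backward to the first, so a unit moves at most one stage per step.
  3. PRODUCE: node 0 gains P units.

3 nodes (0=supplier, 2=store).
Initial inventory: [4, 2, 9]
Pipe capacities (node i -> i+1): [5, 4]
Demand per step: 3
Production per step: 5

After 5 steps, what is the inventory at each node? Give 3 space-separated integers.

Step 1: demand=3,sold=3 ship[1->2]=2 ship[0->1]=4 prod=5 -> inv=[5 4 8]
Step 2: demand=3,sold=3 ship[1->2]=4 ship[0->1]=5 prod=5 -> inv=[5 5 9]
Step 3: demand=3,sold=3 ship[1->2]=4 ship[0->1]=5 prod=5 -> inv=[5 6 10]
Step 4: demand=3,sold=3 ship[1->2]=4 ship[0->1]=5 prod=5 -> inv=[5 7 11]
Step 5: demand=3,sold=3 ship[1->2]=4 ship[0->1]=5 prod=5 -> inv=[5 8 12]

5 8 12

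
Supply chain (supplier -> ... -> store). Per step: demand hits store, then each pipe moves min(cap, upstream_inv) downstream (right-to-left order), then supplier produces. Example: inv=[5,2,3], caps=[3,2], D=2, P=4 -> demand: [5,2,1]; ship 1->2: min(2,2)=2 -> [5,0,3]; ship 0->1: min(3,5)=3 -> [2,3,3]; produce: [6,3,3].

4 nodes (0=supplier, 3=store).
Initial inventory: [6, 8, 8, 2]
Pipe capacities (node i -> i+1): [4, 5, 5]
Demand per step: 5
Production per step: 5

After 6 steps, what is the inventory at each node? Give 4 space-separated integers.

Step 1: demand=5,sold=2 ship[2->3]=5 ship[1->2]=5 ship[0->1]=4 prod=5 -> inv=[7 7 8 5]
Step 2: demand=5,sold=5 ship[2->3]=5 ship[1->2]=5 ship[0->1]=4 prod=5 -> inv=[8 6 8 5]
Step 3: demand=5,sold=5 ship[2->3]=5 ship[1->2]=5 ship[0->1]=4 prod=5 -> inv=[9 5 8 5]
Step 4: demand=5,sold=5 ship[2->3]=5 ship[1->2]=5 ship[0->1]=4 prod=5 -> inv=[10 4 8 5]
Step 5: demand=5,sold=5 ship[2->3]=5 ship[1->2]=4 ship[0->1]=4 prod=5 -> inv=[11 4 7 5]
Step 6: demand=5,sold=5 ship[2->3]=5 ship[1->2]=4 ship[0->1]=4 prod=5 -> inv=[12 4 6 5]

12 4 6 5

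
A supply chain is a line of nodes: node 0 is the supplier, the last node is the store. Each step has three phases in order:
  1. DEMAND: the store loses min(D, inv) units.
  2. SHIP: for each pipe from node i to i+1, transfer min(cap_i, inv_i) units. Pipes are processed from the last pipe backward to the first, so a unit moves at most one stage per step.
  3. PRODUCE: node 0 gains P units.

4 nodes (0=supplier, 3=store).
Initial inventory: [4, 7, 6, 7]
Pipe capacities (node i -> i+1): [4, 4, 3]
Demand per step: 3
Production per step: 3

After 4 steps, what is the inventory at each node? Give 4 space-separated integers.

Step 1: demand=3,sold=3 ship[2->3]=3 ship[1->2]=4 ship[0->1]=4 prod=3 -> inv=[3 7 7 7]
Step 2: demand=3,sold=3 ship[2->3]=3 ship[1->2]=4 ship[0->1]=3 prod=3 -> inv=[3 6 8 7]
Step 3: demand=3,sold=3 ship[2->3]=3 ship[1->2]=4 ship[0->1]=3 prod=3 -> inv=[3 5 9 7]
Step 4: demand=3,sold=3 ship[2->3]=3 ship[1->2]=4 ship[0->1]=3 prod=3 -> inv=[3 4 10 7]

3 4 10 7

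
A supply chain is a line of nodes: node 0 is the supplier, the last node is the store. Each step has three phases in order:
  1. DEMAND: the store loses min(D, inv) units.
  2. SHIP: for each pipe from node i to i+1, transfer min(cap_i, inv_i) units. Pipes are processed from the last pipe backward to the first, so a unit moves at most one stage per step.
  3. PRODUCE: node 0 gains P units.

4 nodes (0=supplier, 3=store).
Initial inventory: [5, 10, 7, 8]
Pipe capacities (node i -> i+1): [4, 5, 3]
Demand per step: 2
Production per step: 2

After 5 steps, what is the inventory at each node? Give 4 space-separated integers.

Step 1: demand=2,sold=2 ship[2->3]=3 ship[1->2]=5 ship[0->1]=4 prod=2 -> inv=[3 9 9 9]
Step 2: demand=2,sold=2 ship[2->3]=3 ship[1->2]=5 ship[0->1]=3 prod=2 -> inv=[2 7 11 10]
Step 3: demand=2,sold=2 ship[2->3]=3 ship[1->2]=5 ship[0->1]=2 prod=2 -> inv=[2 4 13 11]
Step 4: demand=2,sold=2 ship[2->3]=3 ship[1->2]=4 ship[0->1]=2 prod=2 -> inv=[2 2 14 12]
Step 5: demand=2,sold=2 ship[2->3]=3 ship[1->2]=2 ship[0->1]=2 prod=2 -> inv=[2 2 13 13]

2 2 13 13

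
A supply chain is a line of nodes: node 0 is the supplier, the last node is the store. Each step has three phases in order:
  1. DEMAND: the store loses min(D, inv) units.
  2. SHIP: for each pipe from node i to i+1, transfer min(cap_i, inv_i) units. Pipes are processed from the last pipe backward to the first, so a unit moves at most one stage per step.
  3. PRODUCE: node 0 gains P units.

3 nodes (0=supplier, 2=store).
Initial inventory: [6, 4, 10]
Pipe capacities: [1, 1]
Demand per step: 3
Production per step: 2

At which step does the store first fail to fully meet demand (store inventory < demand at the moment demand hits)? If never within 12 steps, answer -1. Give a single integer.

Step 1: demand=3,sold=3 ship[1->2]=1 ship[0->1]=1 prod=2 -> [7 4 8]
Step 2: demand=3,sold=3 ship[1->2]=1 ship[0->1]=1 prod=2 -> [8 4 6]
Step 3: demand=3,sold=3 ship[1->2]=1 ship[0->1]=1 prod=2 -> [9 4 4]
Step 4: demand=3,sold=3 ship[1->2]=1 ship[0->1]=1 prod=2 -> [10 4 2]
Step 5: demand=3,sold=2 ship[1->2]=1 ship[0->1]=1 prod=2 -> [11 4 1]
Step 6: demand=3,sold=1 ship[1->2]=1 ship[0->1]=1 prod=2 -> [12 4 1]
Step 7: demand=3,sold=1 ship[1->2]=1 ship[0->1]=1 prod=2 -> [13 4 1]
Step 8: demand=3,sold=1 ship[1->2]=1 ship[0->1]=1 prod=2 -> [14 4 1]
Step 9: demand=3,sold=1 ship[1->2]=1 ship[0->1]=1 prod=2 -> [15 4 1]
Step 10: demand=3,sold=1 ship[1->2]=1 ship[0->1]=1 prod=2 -> [16 4 1]
Step 11: demand=3,sold=1 ship[1->2]=1 ship[0->1]=1 prod=2 -> [17 4 1]
Step 12: demand=3,sold=1 ship[1->2]=1 ship[0->1]=1 prod=2 -> [18 4 1]
First stockout at step 5

5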